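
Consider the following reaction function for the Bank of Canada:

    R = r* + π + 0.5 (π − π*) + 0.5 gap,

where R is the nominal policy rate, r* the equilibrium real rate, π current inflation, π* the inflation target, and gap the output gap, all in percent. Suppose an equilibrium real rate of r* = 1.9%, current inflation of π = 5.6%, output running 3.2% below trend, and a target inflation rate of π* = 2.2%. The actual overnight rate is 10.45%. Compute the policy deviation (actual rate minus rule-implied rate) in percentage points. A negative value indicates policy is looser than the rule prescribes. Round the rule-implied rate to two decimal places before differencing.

Output 3.2% below potential → gap = -3.2.
R = 1.9 + 5.6 + 0.5 × (5.6 − 2.2) + 0.5 × (-3.2)
   = 1.9 + 5.6 + 1.7 − 1.6 = 7.60
Deviation = 10.45 − 7.60 = 2.85 pp.

2.85 pp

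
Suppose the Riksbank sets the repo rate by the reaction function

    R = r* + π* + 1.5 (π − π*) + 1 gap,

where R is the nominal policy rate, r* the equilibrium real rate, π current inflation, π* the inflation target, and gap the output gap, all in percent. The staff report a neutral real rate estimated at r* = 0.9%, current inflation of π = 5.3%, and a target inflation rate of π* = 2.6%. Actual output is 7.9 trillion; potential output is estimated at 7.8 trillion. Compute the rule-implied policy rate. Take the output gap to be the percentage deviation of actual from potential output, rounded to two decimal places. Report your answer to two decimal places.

Output gap = 100 × (7.9 − 7.8) / 7.8 = 1.28%.
R = 0.90 + 2.60 + 1.5 × (5.30 − 2.60) + 1 × 1.28
   = 0.90 + 2.6 + 4.05 + 1.28 = 8.83

8.83%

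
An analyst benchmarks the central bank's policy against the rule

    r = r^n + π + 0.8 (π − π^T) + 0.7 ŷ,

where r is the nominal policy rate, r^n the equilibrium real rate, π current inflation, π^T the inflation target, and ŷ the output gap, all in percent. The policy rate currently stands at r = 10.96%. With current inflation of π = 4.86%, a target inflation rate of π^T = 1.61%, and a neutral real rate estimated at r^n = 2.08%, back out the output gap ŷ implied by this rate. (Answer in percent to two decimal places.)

0.7 ŷ = 10.96 − 2.08 − 4.86 − 0.8 × (4.86 − 1.61) = 1.42
ŷ = 1.42 / 0.7 = 2.03

2.03%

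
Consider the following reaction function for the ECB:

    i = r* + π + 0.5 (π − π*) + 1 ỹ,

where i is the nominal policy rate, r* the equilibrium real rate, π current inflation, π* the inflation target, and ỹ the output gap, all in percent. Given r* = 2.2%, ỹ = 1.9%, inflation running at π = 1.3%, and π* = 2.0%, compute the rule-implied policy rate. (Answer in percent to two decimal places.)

5.05%

i = 2.2 + 1.3 + 0.5 × (1.3 − 2.0) + 1 × 1.9
   = 2.2 + 1.3 − 0.35 + 1.9 = 5.05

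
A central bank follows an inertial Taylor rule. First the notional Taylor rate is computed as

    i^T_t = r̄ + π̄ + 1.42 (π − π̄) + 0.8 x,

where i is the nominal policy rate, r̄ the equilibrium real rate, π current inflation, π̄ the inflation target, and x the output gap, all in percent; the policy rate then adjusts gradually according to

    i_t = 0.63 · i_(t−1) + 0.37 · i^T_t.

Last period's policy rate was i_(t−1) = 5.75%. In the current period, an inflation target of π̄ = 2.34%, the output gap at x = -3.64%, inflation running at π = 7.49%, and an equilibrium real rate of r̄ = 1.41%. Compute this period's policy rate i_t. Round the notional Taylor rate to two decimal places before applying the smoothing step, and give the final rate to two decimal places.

i^T_t = 1.41 + 2.34 + 1.42 × (7.49 − 2.34) + 0.8 × (-3.64)
   = 1.41 + 2.34 + 7.313 − 2.912 = 8.15
i_t = 0.63 × 5.75 + 0.37 × 8.15 = 3.6225 + 3.0155 = 6.64

6.64%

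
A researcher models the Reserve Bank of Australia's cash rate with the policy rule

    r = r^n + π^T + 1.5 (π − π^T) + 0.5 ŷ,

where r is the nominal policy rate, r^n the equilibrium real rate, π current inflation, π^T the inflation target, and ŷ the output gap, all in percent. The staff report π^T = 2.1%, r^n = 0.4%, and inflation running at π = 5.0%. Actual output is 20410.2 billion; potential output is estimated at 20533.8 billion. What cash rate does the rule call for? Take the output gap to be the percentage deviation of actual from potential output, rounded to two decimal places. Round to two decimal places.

Output gap = 100 × (20410.2 − 20533.8) / 20533.8 = -0.60%.
r = 0.40 + 2.10 + 1.5 × (5.00 − 2.10) + 0.5 × (-0.60)
   = 0.40 + 2.1 + 4.35 − 0.3 = 6.55

6.55%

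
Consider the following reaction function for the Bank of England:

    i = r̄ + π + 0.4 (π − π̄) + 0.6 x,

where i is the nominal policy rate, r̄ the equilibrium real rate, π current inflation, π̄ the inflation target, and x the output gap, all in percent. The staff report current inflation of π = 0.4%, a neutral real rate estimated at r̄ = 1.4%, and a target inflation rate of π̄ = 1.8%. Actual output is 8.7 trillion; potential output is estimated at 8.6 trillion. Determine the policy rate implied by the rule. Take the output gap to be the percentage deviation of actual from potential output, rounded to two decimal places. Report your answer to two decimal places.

1.94%

Output gap = 100 × (8.7 − 8.6) / 8.6 = 1.16%.
i = 1.40 + 0.40 + 0.4 × (0.40 − 1.80) + 0.6 × 1.16
   = 1.40 + 0.4 − 0.56 + 0.696 = 1.94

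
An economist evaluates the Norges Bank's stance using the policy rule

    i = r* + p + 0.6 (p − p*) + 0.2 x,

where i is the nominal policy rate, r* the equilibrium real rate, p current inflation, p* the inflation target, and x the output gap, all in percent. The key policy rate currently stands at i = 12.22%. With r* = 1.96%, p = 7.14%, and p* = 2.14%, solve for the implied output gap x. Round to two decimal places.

0.60%

0.2 x = 12.22 − 1.96 − 7.14 − 0.6 × (7.14 − 2.14) = 0.12
x = 0.12 / 0.2 = 0.60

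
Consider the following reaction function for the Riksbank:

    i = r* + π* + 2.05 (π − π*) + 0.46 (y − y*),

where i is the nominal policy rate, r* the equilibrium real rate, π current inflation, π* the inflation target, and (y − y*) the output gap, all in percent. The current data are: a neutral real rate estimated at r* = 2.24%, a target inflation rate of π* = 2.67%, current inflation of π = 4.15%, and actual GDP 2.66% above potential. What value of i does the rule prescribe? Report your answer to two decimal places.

9.17%

Output 2.66% above potential → (y − y*) = 2.66.
i = 2.24 + 2.67 + 2.05 × (4.15 − 2.67) + 0.46 × 2.66
   = 2.24 + 2.67 + 3.034 + 1.2236 = 9.17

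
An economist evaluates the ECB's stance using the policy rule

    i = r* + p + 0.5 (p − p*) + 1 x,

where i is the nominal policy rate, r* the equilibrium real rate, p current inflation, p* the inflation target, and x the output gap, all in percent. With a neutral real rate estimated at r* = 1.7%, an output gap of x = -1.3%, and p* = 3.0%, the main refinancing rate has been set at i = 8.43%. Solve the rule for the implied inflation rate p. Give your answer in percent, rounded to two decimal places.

6.35%

Collecting p: i = r* + (1 + 0.5) p − 0.5 p* + 1 x
1.5 p = 8.43 − 1.7 + 0.5 × 3.0 − 1 × (-1.3) = 9.53
p = 9.53 / 1.5 = 6.35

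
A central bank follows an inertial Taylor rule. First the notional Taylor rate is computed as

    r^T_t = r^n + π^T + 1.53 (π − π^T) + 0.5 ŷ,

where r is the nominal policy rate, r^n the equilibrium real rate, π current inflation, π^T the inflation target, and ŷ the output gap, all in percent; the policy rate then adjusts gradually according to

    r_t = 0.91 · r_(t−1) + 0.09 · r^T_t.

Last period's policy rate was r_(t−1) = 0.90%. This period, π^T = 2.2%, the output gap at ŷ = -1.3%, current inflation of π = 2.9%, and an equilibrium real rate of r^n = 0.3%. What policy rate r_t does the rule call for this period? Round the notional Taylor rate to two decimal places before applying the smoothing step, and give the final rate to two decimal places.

1.08%

r^T_t = 0.3 + 2.2 + 1.53 × (2.9 − 2.2) + 0.5 × (-1.3)
   = 0.3 + 2.2 + 1.071 − 0.65 = 2.92
r_t = 0.91 × 0.90 + 0.09 × 2.92 = 0.819 + 0.2628 = 1.08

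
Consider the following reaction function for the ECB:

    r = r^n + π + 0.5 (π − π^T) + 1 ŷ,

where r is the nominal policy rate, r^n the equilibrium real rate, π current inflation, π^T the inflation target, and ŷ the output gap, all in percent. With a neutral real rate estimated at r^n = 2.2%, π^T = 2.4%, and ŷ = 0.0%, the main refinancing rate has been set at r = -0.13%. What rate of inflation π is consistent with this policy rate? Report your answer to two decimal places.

-0.75%

Collecting π: r = r^n + (1 + 0.5) π − 0.5 π^T + 1 ŷ
1.5 π = -0.13 − 2.2 + 0.5 × 2.4 − 1 × 0.0 = -1.13
π = -1.13 / 1.5 = -0.75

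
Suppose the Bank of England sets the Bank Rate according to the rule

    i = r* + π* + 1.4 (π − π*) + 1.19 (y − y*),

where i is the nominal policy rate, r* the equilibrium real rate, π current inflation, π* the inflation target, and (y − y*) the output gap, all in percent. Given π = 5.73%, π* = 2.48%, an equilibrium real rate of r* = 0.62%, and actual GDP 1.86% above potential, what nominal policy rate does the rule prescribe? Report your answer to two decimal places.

9.86%

Output 1.86% above potential → (y − y*) = 1.86.
i = 0.62 + 2.48 + 1.4 × (5.73 − 2.48) + 1.19 × 1.86
   = 0.62 + 2.48 + 4.55 + 2.2134 = 9.86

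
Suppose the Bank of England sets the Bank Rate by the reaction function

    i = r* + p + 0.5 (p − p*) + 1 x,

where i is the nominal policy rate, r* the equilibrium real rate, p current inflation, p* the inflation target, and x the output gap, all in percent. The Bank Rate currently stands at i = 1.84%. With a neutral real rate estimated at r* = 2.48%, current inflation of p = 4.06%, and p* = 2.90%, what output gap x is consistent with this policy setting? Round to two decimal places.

-5.28%

1 x = 1.84 − 2.48 − 4.06 − 0.5 × (4.06 − 2.90) = -5.28
x = -5.28 / 1 = -5.28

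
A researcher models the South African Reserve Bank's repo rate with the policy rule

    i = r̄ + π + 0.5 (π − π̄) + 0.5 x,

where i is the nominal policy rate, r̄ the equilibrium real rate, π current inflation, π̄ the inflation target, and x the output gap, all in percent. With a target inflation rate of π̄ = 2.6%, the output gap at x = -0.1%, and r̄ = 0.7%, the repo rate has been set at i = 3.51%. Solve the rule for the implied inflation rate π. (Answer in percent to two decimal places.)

2.77%

Collecting π: i = r̄ + (1 + 0.5) π − 0.5 π̄ + 0.5 x
1.5 π = 3.51 − 0.7 + 0.5 × 2.6 − 0.5 × (-0.1) = 4.16
π = 4.16 / 1.5 = 2.77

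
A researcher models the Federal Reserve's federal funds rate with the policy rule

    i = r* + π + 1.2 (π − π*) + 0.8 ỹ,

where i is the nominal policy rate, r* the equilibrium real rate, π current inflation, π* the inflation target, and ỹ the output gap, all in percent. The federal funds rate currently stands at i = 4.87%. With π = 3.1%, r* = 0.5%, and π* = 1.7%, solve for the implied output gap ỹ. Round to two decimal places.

0.8 ỹ = 4.87 − 0.5 − 3.1 − 1.2 × (3.1 − 1.7) = -0.41
ỹ = -0.41 / 0.8 = -0.51

-0.51%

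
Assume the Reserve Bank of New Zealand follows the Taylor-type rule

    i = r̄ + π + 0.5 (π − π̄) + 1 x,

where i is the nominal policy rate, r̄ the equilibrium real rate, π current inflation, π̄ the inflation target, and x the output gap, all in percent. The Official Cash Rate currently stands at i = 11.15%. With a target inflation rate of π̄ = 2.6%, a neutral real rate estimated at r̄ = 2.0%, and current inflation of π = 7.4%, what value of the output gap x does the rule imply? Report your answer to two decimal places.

-0.65%

1 x = 11.15 − 2.0 − 7.4 − 0.5 × (7.4 − 2.6) = -0.65
x = -0.65 / 1 = -0.65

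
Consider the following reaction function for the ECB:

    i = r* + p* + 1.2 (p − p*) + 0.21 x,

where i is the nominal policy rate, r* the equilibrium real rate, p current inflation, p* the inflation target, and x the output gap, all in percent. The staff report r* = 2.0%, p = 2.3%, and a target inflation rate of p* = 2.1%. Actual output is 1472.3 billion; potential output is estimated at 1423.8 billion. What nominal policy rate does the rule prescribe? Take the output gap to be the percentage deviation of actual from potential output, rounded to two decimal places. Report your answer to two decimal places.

5.06%

Output gap = 100 × (1472.3 − 1423.8) / 1423.8 = 3.41%.
i = 2.00 + 2.10 + 1.2 × (2.30 − 2.10) + 0.21 × 3.41
   = 2.00 + 2.1 + 0.24 + 0.7161 = 5.06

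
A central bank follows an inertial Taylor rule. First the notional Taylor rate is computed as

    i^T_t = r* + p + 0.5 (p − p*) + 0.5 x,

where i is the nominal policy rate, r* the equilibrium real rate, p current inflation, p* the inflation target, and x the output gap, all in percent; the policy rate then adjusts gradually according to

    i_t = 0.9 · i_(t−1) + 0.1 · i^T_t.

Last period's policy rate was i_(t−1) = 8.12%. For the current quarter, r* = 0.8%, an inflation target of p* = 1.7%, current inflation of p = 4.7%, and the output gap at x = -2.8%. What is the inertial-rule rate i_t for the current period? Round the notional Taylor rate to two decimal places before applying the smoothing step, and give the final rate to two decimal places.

7.87%

i^T_t = 0.8 + 4.7 + 0.5 × (4.7 − 1.7) + 0.5 × (-2.8)
   = 0.8 + 4.7 + 1.5 − 1.4 = 5.60
i_t = 0.9 × 8.12 + 0.1 × 5.60 = 7.308 + 0.56 = 7.87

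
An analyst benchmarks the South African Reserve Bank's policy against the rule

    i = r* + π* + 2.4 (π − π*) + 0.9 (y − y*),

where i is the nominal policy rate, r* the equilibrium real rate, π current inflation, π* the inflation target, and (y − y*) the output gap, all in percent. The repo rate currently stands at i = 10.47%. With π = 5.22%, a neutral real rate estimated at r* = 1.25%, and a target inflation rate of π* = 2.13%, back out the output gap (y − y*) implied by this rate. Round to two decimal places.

-0.36%

0.9 (y − y*) = 10.47 − 1.25 − 2.13 − 2.4 × (5.22 − 2.13) = -0.326
(y − y*) = -0.326 / 0.9 = -0.36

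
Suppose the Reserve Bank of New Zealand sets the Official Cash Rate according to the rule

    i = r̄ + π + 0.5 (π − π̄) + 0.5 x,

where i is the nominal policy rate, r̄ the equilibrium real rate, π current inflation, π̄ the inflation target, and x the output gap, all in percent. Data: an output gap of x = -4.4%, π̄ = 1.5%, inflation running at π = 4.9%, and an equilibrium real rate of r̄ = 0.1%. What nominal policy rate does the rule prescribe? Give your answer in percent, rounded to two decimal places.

4.50%

i = 0.1 + 4.9 + 0.5 × (4.9 − 1.5) + 0.5 × (-4.4)
   = 0.1 + 4.9 + 1.7 − 2.2 = 4.50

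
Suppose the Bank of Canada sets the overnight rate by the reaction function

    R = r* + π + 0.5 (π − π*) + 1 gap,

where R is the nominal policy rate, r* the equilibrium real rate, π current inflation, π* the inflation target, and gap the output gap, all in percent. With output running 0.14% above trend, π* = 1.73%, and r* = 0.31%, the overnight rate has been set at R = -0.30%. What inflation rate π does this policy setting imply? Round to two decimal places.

Output 0.14% above potential → gap = 0.14.
Collecting π: R = r* + (1 + 0.5) π − 0.5 π* + 1 gap
1.5 π = -0.30 − 0.31 + 0.5 × 1.73 − 1 × 0.14 = 0.115
π = 0.115 / 1.5 = 0.08

0.08%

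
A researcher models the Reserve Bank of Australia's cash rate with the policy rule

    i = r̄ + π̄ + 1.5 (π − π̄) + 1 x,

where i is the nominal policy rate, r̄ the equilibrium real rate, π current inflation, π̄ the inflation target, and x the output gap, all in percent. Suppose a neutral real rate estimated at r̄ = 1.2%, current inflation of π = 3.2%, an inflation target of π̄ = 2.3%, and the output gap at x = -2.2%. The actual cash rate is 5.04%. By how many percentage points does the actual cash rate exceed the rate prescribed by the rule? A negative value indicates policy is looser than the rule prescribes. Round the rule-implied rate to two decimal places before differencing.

i = 1.2 + 2.3 + 1.5 × (3.2 − 2.3) + 1 × (-2.2)
   = 1.2 + 2.3 + 1.35 − 2.2 = 2.65
Deviation = 5.04 − 2.65 = 2.39 pp.

2.39 pp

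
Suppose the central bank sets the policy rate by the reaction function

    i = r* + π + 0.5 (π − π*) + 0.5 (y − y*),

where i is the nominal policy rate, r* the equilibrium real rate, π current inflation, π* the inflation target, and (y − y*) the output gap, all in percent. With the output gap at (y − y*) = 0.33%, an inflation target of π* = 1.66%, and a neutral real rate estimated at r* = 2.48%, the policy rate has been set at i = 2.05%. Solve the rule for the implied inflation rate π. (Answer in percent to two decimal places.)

0.16%

Collecting π: i = r* + (1 + 0.5) π − 0.5 π* + 0.5 (y − y*)
1.5 π = 2.05 − 2.48 + 0.5 × 1.66 − 0.5 × 0.33 = 0.235
π = 0.235 / 1.5 = 0.16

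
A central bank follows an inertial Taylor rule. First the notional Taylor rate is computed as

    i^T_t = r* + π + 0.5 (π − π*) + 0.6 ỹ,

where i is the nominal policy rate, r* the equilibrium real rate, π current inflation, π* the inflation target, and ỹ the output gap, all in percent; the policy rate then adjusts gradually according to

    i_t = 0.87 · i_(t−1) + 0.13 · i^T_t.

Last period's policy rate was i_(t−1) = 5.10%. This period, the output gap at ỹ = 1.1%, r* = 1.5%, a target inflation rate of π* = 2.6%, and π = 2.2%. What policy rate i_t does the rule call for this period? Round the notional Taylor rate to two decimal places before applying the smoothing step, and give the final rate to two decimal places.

4.98%

i^T_t = 1.5 + 2.2 + 0.5 × (2.2 − 2.6) + 0.6 × 1.1
   = 1.5 + 2.2 − 0.2 + 0.66 = 4.16
i_t = 0.87 × 5.10 + 0.13 × 4.16 = 4.437 + 0.5408 = 4.98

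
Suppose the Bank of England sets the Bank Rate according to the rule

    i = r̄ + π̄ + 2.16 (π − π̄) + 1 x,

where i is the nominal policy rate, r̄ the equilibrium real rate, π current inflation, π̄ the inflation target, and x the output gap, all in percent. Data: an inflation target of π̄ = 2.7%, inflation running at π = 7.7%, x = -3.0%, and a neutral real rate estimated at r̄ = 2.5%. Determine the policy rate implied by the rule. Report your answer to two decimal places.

13.00%

i = 2.5 + 2.7 + 2.16 × (7.7 − 2.7) + 1 × (-3.0)
   = 2.5 + 2.7 + 10.8 − 3 = 13.00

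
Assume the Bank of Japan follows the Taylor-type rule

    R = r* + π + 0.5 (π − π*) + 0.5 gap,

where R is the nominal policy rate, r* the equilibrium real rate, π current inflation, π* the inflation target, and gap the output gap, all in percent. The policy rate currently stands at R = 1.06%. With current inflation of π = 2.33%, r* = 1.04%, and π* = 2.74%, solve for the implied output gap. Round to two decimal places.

-4.21%

0.5 gap = 1.06 − 1.04 − 2.33 − 0.5 × (2.33 − 2.74) = -2.105
gap = -2.105 / 0.5 = -4.21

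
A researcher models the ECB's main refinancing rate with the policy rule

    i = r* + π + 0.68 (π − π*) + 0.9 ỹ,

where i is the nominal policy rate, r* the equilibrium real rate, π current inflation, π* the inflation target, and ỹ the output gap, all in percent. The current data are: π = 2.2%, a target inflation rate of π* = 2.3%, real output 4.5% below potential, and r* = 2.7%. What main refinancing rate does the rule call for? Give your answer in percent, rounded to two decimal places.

0.78%

Output 4.5% below potential → ỹ = -4.5.
i = 2.7 + 2.2 + 0.68 × (2.2 − 2.3) + 0.9 × (-4.5)
   = 2.7 + 2.2 − 0.068 − 4.05 = 0.78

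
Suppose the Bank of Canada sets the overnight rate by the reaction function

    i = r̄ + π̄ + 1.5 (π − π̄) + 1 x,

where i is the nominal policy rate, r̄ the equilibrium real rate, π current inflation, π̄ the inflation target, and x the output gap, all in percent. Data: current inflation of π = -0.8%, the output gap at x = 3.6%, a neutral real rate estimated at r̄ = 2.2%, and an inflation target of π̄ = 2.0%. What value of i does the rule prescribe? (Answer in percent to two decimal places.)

3.60%

i = 2.2 + 2.0 + 1.5 × (-0.8 − 2.0) + 1 × 3.6
   = 2.2 + 2 − 4.2 + 3.6 = 3.60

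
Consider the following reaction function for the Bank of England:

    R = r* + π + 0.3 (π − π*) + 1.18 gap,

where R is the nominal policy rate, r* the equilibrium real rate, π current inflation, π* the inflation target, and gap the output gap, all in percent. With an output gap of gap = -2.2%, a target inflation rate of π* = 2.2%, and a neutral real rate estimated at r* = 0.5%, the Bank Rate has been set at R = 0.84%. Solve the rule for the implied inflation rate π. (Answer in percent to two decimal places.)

Collecting π: R = r* + (1 + 0.3) π − 0.3 π* + 1.18 gap
1.3 π = 0.84 − 0.5 + 0.3 × 2.2 − 1.18 × (-2.2) = 3.596
π = 3.596 / 1.3 = 2.77

2.77%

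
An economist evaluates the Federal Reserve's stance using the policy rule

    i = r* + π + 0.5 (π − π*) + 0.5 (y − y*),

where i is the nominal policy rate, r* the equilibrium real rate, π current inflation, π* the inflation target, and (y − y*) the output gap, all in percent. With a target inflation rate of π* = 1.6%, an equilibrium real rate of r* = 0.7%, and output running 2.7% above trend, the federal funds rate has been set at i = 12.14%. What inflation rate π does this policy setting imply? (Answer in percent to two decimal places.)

7.26%

Output 2.7% above potential → (y − y*) = 2.7.
Collecting π: i = r* + (1 + 0.5) π − 0.5 π* + 0.5 (y − y*)
1.5 π = 12.14 − 0.7 + 0.5 × 1.6 − 0.5 × 2.7 = 10.89
π = 10.89 / 1.5 = 7.26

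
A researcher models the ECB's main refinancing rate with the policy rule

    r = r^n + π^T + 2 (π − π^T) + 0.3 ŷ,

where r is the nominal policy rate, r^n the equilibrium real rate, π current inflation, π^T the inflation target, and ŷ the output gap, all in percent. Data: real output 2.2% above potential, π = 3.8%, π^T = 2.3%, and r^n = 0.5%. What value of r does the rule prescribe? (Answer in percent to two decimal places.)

Output 2.2% above potential → ŷ = 2.2.
r = 0.5 + 2.3 + 2 × (3.8 − 2.3) + 0.3 × 2.2
   = 0.5 + 2.3 + 3 + 0.66 = 6.46

6.46%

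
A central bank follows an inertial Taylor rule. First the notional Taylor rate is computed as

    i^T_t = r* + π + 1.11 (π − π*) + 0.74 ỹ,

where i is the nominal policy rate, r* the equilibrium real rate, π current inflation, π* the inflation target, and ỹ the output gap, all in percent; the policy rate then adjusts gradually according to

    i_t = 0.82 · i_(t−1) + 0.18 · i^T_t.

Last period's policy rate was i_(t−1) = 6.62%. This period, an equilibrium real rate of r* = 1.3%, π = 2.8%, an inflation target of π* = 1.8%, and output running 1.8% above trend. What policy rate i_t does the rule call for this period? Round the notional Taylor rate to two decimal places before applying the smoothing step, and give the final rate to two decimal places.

Output 1.8% above potential → ỹ = 1.8.
i^T_t = 1.3 + 2.8 + 1.11 × (2.8 − 1.8) + 0.74 × 1.8
   = 1.3 + 2.8 + 1.11 + 1.332 = 6.54
i_t = 0.82 × 6.62 + 0.18 × 6.54 = 5.4284 + 1.1772 = 6.61

6.61%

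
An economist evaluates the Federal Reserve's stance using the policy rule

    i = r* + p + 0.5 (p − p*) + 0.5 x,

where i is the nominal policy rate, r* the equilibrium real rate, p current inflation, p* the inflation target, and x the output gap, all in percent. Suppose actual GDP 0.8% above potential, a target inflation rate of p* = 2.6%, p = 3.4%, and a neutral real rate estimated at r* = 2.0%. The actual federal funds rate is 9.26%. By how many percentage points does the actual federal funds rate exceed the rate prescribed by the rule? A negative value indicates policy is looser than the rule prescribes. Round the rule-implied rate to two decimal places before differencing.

Output 0.8% above potential → x = 0.8.
i = 2.0 + 3.4 + 0.5 × (3.4 − 2.6) + 0.5 × 0.8
   = 2.0 + 3.4 + 0.4 + 0.4 = 6.20
Deviation = 9.26 − 6.20 = 3.06 pp.

3.06 pp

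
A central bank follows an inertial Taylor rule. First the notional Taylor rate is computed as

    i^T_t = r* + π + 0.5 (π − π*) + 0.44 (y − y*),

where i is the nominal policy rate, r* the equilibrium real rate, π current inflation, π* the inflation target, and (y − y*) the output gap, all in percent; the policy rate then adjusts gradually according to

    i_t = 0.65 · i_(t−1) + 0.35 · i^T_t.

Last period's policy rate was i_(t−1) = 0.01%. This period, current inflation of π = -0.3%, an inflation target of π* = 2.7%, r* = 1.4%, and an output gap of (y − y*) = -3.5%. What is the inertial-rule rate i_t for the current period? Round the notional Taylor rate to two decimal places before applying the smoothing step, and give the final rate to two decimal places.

i^T_t = 1.4 + (-0.3) + 0.5 × (-0.3 − 2.7) + 0.44 × (-3.5)
   = 1.4 − 0.3 − 1.5 − 1.54 = -1.94
i_t = 0.65 × 0.01 + 0.35 × (-1.94) = 0.0065 − 0.679 = -0.67

-0.67%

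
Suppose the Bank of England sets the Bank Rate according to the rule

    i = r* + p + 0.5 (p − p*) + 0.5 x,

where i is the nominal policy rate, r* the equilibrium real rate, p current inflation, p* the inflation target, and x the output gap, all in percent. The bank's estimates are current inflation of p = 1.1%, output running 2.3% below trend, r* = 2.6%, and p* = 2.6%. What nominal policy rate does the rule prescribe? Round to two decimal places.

1.80%

Output 2.3% below potential → x = -2.3.
i = 2.6 + 1.1 + 0.5 × (1.1 − 2.6) + 0.5 × (-2.3)
   = 2.6 + 1.1 − 0.75 − 1.15 = 1.80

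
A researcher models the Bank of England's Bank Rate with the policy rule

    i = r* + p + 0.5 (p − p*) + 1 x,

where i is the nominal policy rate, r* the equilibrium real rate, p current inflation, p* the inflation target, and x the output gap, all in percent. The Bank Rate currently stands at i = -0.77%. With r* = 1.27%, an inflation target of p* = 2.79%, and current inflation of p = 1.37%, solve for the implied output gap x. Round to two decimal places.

-2.70%

1 x = -0.77 − 1.27 − 1.37 − 0.5 × (1.37 − 2.79) = -2.7
x = -2.7 / 1 = -2.70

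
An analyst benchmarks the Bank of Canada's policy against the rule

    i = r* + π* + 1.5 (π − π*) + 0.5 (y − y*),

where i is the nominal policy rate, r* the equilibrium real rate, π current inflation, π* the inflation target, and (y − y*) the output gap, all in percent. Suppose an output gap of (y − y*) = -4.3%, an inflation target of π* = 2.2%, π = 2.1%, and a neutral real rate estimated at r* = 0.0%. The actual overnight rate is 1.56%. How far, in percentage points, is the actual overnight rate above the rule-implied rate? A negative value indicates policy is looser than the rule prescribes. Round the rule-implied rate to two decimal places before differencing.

1.66 pp

i = 0.0 + 2.2 + 1.5 × (2.1 − 2.2) + 0.5 × (-4.3)
   = 0.0 + 2.2 − 0.15 − 2.15 = -0.10
Deviation = 1.56 − (-0.10) = 1.66 pp.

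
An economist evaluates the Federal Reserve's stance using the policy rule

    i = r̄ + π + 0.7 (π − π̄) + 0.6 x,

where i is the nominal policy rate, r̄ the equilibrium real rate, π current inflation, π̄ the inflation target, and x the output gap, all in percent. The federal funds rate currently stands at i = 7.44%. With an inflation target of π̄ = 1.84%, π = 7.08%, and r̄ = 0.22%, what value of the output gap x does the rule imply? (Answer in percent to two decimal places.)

-5.88%

0.6 x = 7.44 − 0.22 − 7.08 − 0.7 × (7.08 − 1.84) = -3.528
x = -3.528 / 0.6 = -5.88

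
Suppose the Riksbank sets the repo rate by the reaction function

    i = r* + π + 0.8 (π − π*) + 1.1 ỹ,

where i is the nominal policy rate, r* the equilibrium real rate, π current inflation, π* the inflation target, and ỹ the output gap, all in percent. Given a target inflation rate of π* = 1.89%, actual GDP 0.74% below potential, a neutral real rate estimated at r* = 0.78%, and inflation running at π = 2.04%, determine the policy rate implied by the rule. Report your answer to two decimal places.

Output 0.74% below potential → ỹ = -0.74.
i = 0.78 + 2.04 + 0.8 × (2.04 − 1.89) + 1.1 × (-0.74)
   = 0.78 + 2.04 + 0.12 − 0.814 = 2.13

2.13%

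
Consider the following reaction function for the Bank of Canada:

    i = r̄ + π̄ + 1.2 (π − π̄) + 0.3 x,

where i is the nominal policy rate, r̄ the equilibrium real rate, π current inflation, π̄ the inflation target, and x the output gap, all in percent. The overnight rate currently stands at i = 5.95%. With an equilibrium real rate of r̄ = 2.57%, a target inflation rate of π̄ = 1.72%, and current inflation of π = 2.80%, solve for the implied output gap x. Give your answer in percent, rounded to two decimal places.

1.21%

0.3 x = 5.95 − 2.57 − 1.72 − 1.2 × (2.80 − 1.72) = 0.364
x = 0.364 / 0.3 = 1.21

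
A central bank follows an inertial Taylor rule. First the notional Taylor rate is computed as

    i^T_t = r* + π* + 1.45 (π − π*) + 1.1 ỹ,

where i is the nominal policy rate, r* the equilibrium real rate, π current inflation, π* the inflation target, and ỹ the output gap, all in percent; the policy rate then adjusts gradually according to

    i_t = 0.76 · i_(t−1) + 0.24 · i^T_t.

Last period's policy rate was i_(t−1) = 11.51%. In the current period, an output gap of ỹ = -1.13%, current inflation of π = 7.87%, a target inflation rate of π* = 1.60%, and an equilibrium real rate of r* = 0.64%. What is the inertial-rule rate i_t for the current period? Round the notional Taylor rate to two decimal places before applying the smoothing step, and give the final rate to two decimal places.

i^T_t = 0.64 + 1.60 + 1.45 × (7.87 − 1.60) + 1.1 × (-1.13)
   = 0.64 + 1.6 + 9.0915 − 1.243 = 10.09
i_t = 0.76 × 11.51 + 0.24 × 10.09 = 8.7476 + 2.4216 = 11.17

11.17%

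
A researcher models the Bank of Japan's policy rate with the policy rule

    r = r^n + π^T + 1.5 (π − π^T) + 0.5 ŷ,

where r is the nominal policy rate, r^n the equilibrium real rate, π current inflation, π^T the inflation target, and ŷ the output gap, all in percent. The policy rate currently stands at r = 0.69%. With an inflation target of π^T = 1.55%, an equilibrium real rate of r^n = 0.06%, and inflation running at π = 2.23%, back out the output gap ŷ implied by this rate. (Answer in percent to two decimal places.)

0.5 ŷ = 0.69 − 0.06 − 1.55 − 1.5 × (2.23 − 1.55) = -1.94
ŷ = -1.94 / 0.5 = -3.88

-3.88%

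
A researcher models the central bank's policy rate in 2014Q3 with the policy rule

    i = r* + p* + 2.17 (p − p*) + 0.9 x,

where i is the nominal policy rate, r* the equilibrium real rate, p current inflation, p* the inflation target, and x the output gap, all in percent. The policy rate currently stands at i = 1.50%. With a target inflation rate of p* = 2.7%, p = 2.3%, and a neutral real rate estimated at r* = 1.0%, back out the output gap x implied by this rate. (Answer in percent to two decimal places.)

-1.48%

0.9 x = 1.50 − 1.0 − 2.7 − 2.17 × (2.3 − 2.7) = -1.332
x = -1.332 / 0.9 = -1.48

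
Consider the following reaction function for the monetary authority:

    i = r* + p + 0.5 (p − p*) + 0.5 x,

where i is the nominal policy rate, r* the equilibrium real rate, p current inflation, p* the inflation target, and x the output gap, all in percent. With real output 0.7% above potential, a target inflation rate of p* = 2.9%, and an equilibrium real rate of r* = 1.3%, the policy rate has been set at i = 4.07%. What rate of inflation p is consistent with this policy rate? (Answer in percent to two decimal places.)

Output 0.7% above potential → x = 0.7.
Collecting p: i = r* + (1 + 0.5) p − 0.5 p* + 0.5 x
1.5 p = 4.07 − 1.3 + 0.5 × 2.9 − 0.5 × 0.7 = 3.87
p = 3.87 / 1.5 = 2.58

2.58%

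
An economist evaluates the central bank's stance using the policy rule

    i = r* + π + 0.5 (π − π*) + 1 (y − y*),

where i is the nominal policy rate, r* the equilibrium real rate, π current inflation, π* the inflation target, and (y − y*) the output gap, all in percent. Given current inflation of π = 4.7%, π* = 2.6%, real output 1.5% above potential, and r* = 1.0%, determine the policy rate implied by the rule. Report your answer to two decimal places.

8.25%

Output 1.5% above potential → (y − y*) = 1.5.
i = 1.0 + 4.7 + 0.5 × (4.7 − 2.6) + 1 × 1.5
   = 1.0 + 4.7 + 1.05 + 1.5 = 8.25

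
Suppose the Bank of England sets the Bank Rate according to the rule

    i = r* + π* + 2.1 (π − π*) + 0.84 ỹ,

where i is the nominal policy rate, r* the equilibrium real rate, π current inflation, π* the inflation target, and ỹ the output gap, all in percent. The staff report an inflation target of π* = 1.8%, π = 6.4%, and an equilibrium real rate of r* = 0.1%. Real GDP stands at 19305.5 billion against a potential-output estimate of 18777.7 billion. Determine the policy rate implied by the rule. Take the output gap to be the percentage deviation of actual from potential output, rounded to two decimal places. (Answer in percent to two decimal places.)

Output gap = 100 × (19305.5 − 18777.7) / 18777.7 = 2.81%.
i = 0.10 + 1.80 + 2.1 × (6.40 − 1.80) + 0.84 × 2.81
   = 0.10 + 1.8 + 9.66 + 2.3604 = 13.92

13.92%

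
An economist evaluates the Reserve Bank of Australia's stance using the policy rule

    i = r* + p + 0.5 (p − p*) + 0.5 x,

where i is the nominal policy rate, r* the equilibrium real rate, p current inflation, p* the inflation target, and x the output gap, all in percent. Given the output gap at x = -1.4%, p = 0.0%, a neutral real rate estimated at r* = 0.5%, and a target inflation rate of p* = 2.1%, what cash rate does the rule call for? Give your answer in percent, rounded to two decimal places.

-1.25%

i = 0.5 + 0.0 + 0.5 × (0.0 − 2.1) + 0.5 × (-1.4)
   = 0.5 + 0 − 1.05 − 0.7 = -1.25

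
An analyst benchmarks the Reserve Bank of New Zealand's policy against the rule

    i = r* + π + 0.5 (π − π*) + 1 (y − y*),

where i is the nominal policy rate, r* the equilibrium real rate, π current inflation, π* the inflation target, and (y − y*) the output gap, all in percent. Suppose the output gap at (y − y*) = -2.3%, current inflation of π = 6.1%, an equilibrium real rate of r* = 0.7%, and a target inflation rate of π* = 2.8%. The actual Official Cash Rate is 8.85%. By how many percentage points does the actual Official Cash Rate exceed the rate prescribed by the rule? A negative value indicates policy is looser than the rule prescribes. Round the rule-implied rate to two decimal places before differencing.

i = 0.7 + 6.1 + 0.5 × (6.1 − 2.8) + 1 × (-2.3)
   = 0.7 + 6.1 + 1.65 − 2.3 = 6.15
Deviation = 8.85 − 6.15 = 2.70 pp.

2.70 pp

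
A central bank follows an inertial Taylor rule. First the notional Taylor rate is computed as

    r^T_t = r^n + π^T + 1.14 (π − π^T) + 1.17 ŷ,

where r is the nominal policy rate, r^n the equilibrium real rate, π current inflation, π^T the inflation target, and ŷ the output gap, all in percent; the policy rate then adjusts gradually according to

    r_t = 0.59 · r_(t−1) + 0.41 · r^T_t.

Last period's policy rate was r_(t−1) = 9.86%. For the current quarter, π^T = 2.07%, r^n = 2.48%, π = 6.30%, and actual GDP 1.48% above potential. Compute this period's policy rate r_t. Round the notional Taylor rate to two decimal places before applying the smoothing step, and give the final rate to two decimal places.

10.37%

Output 1.48% above potential → ŷ = 1.48.
r^T_t = 2.48 + 2.07 + 1.14 × (6.30 − 2.07) + 1.17 × 1.48
   = 2.48 + 2.07 + 4.8222 + 1.7316 = 11.10
r_t = 0.59 × 9.86 + 0.41 × 11.10 = 5.8174 + 4.551 = 10.37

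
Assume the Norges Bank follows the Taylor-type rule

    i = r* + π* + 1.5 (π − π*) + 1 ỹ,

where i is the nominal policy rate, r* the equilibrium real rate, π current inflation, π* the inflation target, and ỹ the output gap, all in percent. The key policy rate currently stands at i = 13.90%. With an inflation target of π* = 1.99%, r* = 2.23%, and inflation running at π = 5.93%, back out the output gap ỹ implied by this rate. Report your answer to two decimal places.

1 ỹ = 13.90 − 2.23 − 1.99 − 1.5 × (5.93 − 1.99) = 3.77
ỹ = 3.77 / 1 = 3.77

3.77%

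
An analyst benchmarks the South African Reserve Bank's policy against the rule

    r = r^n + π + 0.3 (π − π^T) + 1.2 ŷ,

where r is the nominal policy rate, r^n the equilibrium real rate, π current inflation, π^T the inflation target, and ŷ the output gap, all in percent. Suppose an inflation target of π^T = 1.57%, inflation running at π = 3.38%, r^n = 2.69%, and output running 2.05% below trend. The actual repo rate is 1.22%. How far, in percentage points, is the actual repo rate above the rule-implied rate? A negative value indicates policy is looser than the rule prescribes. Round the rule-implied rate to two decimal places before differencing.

Output 2.05% below potential → ŷ = -2.05.
r = 2.69 + 3.38 + 0.3 × (3.38 − 1.57) + 1.2 × (-2.05)
   = 2.69 + 3.38 + 0.543 − 2.46 = 4.15
Deviation = 1.22 − 4.15 = -2.93 pp.

-2.93 pp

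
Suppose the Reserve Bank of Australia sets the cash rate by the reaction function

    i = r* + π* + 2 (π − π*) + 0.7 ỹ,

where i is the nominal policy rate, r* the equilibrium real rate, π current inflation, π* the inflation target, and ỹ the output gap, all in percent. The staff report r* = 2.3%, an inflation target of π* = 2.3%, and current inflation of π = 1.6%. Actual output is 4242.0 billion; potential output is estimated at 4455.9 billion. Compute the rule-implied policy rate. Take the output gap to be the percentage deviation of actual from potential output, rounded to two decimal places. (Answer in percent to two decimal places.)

-0.16%

Output gap = 100 × (4242.0 − 4455.9) / 4455.9 = -4.80%.
i = 2.30 + 2.30 + 2 × (1.60 − 2.30) + 0.7 × (-4.80)
   = 2.30 + 2.3 − 1.4 − 3.36 = -0.16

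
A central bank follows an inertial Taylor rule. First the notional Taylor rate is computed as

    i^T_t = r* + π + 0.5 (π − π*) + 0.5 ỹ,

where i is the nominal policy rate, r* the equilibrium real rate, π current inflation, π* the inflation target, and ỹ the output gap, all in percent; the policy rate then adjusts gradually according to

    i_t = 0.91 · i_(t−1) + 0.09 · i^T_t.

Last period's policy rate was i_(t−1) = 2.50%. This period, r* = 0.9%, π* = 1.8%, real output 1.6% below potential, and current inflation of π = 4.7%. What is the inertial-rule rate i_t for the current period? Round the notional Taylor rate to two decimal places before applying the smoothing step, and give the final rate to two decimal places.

2.84%

Output 1.6% below potential → ỹ = -1.6.
i^T_t = 0.9 + 4.7 + 0.5 × (4.7 − 1.8) + 0.5 × (-1.6)
   = 0.9 + 4.7 + 1.45 − 0.8 = 6.25
i_t = 0.91 × 2.50 + 0.09 × 6.25 = 2.275 + 0.5625 = 2.84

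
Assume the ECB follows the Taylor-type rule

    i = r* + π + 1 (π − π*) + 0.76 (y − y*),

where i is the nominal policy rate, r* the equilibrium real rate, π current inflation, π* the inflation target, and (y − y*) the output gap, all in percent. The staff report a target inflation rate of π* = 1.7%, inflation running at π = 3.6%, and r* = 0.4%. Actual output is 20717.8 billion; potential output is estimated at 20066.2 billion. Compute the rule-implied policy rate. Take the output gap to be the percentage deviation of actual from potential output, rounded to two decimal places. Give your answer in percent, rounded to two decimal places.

8.37%

Output gap = 100 × (20717.8 − 20066.2) / 20066.2 = 3.25%.
i = 0.40 + 3.60 + 1 × (3.60 − 1.70) + 0.76 × 3.25
   = 0.40 + 3.6 + 1.9 + 2.47 = 8.37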